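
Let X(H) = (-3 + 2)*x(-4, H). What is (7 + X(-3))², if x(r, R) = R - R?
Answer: 49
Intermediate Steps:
x(r, R) = 0
X(H) = 0 (X(H) = (-3 + 2)*0 = -1*0 = 0)
(7 + X(-3))² = (7 + 0)² = 7² = 49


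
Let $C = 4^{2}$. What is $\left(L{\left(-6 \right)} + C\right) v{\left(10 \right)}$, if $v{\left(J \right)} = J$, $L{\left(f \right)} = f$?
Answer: $100$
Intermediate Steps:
$C = 16$
$\left(L{\left(-6 \right)} + C\right) v{\left(10 \right)} = \left(-6 + 16\right) 10 = 10 \cdot 10 = 100$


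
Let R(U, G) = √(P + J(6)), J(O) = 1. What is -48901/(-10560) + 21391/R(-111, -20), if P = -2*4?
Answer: 48901/10560 - 21391*I*√7/7 ≈ 4.6308 - 8085.0*I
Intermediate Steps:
P = -8
R(U, G) = I*√7 (R(U, G) = √(-8 + 1) = √(-7) = I*√7)
-48901/(-10560) + 21391/R(-111, -20) = -48901/(-10560) + 21391/((I*√7)) = -48901*(-1/10560) + 21391*(-I*√7/7) = 48901/10560 - 21391*I*√7/7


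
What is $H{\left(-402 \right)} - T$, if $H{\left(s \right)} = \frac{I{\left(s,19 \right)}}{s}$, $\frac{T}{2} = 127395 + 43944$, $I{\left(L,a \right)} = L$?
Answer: $-342677$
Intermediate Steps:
$T = 342678$ ($T = 2 \left(127395 + 43944\right) = 2 \cdot 171339 = 342678$)
$H{\left(s \right)} = 1$ ($H{\left(s \right)} = \frac{s}{s} = 1$)
$H{\left(-402 \right)} - T = 1 - 342678 = -342677$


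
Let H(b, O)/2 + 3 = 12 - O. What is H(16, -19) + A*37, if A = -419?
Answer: -15447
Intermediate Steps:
H(b, O) = 18 - 2*O (H(b, O) = -6 + 2*(12 - O) = -6 + (24 - 2*O) = 18 - 2*O)
H(16, -19) + A*37 = (18 - 2*(-19)) - 419*37 = (18 + 38) - 15503 = 56 - 15503 = -15447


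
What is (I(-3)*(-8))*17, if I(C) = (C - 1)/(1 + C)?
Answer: -272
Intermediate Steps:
I(C) = (-1 + C)/(1 + C)
(I(-3)*(-8))*17 = (((-1 - 3)/(1 - 3))*(-8))*17 = ((-4/(-2))*(-8))*17 = (-½*(-4)*(-8))*17 = (2*(-8))*17 = -16*17 = -272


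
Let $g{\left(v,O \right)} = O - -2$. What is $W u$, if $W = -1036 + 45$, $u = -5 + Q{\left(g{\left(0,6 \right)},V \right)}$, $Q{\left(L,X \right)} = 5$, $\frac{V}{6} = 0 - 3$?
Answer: $0$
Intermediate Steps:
$V = -18$ ($V = 6 \left(0 - 3\right) = 6 \left(-3\right) = -18$)
$g{\left(v,O \right)} = 2 + O$ ($g{\left(v,O \right)} = O + 2 = 2 + O$)
$u = 0$ ($u = -5 + 5 = 0$)
$W = -991$
$W u = \left(-991\right) 0 = 0$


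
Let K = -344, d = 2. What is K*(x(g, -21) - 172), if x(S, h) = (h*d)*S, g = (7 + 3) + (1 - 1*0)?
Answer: 218096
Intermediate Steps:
g = 11 (g = 10 + (1 + 0) = 10 + 1 = 11)
x(S, h) = 2*S*h (x(S, h) = (h*2)*S = (2*h)*S = 2*S*h)
K*(x(g, -21) - 172) = -344*(2*11*(-21) - 172) = -344*(-462 - 172) = -344*(-634) = 218096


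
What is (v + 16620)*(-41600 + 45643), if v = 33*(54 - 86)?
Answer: 62925252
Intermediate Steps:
v = -1056 (v = 33*(-32) = -1056)
(v + 16620)*(-41600 + 45643) = (-1056 + 16620)*(-41600 + 45643) = 15564*4043 = 62925252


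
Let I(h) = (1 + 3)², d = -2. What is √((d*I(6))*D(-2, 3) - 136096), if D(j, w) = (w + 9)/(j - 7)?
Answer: 4*I*√76530/3 ≈ 368.85*I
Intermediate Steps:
D(j, w) = (9 + w)/(-7 + j)
I(h) = 16 (I(h) = 4² = 16)
√((d*I(6))*D(-2, 3) - 136096) = √((-2*16)*((9 + 3)/(-7 - 2)) - 136096) = √(-32*12/(-9) - 136096) = √(-(-32)*12/9 - 136096) = √(-32*(-4/3) - 136096) = √(128/3 - 136096) = √(-408160/3) = 4*I*√76530/3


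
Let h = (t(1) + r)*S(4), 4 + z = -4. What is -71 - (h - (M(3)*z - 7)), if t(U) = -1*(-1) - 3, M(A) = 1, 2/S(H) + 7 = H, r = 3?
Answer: -256/3 ≈ -85.333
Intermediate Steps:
S(H) = 2/(-7 + H)
t(U) = -2 (t(U) = 1 - 3 = -2)
z = -8 (z = -4 - 4 = -8)
h = -⅔ (h = (-2 + 3)*(2/(-7 + 4)) = 1*(2/(-3)) = 1*(2*(-⅓)) = 1*(-⅔) = -⅔ ≈ -0.66667)
-71 - (h - (M(3)*z - 7)) = -71 - (-⅔ - (1*(-8) - 7)) = -71 - (-⅔ - (-8 - 7)) = -71 - (-⅔ - 1*(-15)) = -71 - (-⅔ + 15) = -71 - 1*43/3 = -71 - 43/3 = -256/3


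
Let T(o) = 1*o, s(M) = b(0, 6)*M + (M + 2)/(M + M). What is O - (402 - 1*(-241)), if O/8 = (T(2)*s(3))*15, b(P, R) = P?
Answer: -443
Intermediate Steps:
s(M) = (2 + M)/(2*M) (s(M) = 0*M + (M + 2)/(M + M) = 0 + (2 + M)/((2*M)) = 0 + (2 + M)*(1/(2*M)) = 0 + (2 + M)/(2*M) = (2 + M)/(2*M))
T(o) = o
O = 200 (O = 8*((2*((1/2)*(2 + 3)/3))*15) = 8*((2*((1/2)*(1/3)*5))*15) = 8*((2*(5/6))*15) = 8*((5/3)*15) = 8*25 = 200)
O - (402 - 1*(-241)) = 200 - (402 - 1*(-241)) = 200 - (402 + 241) = 200 - 1*643 = 200 - 643 = -443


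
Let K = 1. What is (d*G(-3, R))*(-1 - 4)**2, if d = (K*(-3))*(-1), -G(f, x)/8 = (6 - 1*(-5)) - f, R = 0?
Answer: -8400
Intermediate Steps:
G(f, x) = -88 + 8*f (G(f, x) = -8*((6 - 1*(-5)) - f) = -8*((6 + 5) - f) = -8*(11 - f) = -88 + 8*f)
d = 3 (d = (1*(-3))*(-1) = -3*(-1) = 3)
(d*G(-3, R))*(-1 - 4)**2 = (3*(-88 + 8*(-3)))*(-1 - 4)**2 = (3*(-88 - 24))*(-5)**2 = (3*(-112))*25 = -336*25 = -8400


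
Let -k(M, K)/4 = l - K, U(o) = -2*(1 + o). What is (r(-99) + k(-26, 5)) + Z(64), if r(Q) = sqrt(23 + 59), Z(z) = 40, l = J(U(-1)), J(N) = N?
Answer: 60 + sqrt(82) ≈ 69.055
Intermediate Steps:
U(o) = -2 - 2*o
l = 0 (l = -2 - 2*(-1) = -2 + 2 = 0)
r(Q) = sqrt(82)
k(M, K) = 4*K (k(M, K) = -4*(0 - K) = -(-4)*K = 4*K)
(r(-99) + k(-26, 5)) + Z(64) = (sqrt(82) + 4*5) + 40 = (sqrt(82) + 20) + 40 = (20 + sqrt(82)) + 40 = 60 + sqrt(82)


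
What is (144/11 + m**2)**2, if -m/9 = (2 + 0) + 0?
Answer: 13749264/121 ≈ 1.1363e+5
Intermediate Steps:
m = -18 (m = -9*((2 + 0) + 0) = -9*(2 + 0) = -9*2 = -18)
(144/11 + m**2)**2 = (144/11 + (-18)**2)**2 = (144*(1/11) + 324)**2 = (144/11 + 324)**2 = (3708/11)**2 = 13749264/121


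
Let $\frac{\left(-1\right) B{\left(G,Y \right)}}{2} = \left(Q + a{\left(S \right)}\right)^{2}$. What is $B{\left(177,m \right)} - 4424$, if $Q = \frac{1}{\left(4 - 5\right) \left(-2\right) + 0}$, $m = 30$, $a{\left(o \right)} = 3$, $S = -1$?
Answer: $- \frac{8897}{2} \approx -4448.5$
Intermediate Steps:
$Q = \frac{1}{2}$ ($Q = \frac{1}{\left(-1\right) \left(-2\right) + 0} = \frac{1}{2 + 0} = \frac{1}{2} \approx 0.5$)
$B{\left(G,Y \right)} = - \frac{49}{2}$ ($B{\left(G,Y \right)} = - 2 \left(\frac{1}{2} + 3\right)^{2} = - 2 \left(\frac{7}{2}\right)^{2} = \left(-2\right) \frac{49}{4} = - \frac{49}{2}$)
$B{\left(177,m \right)} - 4424 = - \frac{49}{2} - 4424 = - \frac{8897}{2}$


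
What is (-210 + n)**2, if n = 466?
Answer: 65536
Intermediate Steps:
(-210 + n)**2 = (-210 + 466)**2 = 256**2 = 65536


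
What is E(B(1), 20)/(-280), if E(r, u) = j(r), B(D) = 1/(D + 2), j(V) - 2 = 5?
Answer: -1/40 ≈ -0.025000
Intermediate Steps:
j(V) = 7 (j(V) = 2 + 5 = 7)
B(D) = 1/(2 + D)
E(r, u) = 7
E(B(1), 20)/(-280) = 7/(-280) = 7*(-1/280) = -1/40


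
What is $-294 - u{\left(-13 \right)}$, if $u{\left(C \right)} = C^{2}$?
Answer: $-463$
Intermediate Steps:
$-294 - u{\left(-13 \right)} = -294 - \left(-13\right)^{2} = -294 - 169 = -463$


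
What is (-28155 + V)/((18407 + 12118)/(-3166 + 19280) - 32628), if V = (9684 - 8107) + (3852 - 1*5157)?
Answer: 449306662/525737067 ≈ 0.85462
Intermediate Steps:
V = 272 (V = 1577 + (3852 - 5157) = 1577 - 1305 = 272)
(-28155 + V)/((18407 + 12118)/(-3166 + 19280) - 32628) = (-28155 + 272)/((18407 + 12118)/(-3166 + 19280) - 32628) = -27883/(30525/16114 - 32628) = -27883/(-525737067/16114) = -27883*(-16114/525737067) = 449306662/525737067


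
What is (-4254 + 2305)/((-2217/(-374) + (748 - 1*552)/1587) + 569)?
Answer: -1156805562/341314805 ≈ -3.3893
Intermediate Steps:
(-4254 + 2305)/((-2217/(-374) + (748 - 1*552)/1587) + 569) = -1949/((-2217*(-1/374) + (748 - 552)*(1/1587)) + 569) = -1949/((2217/374 + 196*(1/1587)) + 569) = -1949/((2217/374 + 196/1587) + 569) = -1949/(3591683/593538 + 569) = -1949/341314805/593538 = -1949*593538/341314805 = -1156805562/341314805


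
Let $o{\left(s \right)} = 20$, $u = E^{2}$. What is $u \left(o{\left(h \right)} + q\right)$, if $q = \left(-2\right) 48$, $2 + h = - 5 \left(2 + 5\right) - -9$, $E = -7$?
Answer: $-3724$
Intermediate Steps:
$h = -28$ ($h = -2 - \left(-9 + 5 \left(2 + 5\right)\right) = -2 + \left(\left(-5\right) 7 + 9\right) = -2 + \left(-35 + 9\right) = -2 - 26 = -28$)
$u = 49$ ($u = \left(-7\right)^{2} = 49$)
$q = -96$
$u \left(o{\left(h \right)} + q\right) = 49 \left(20 - 96\right) = 49 \left(-76\right) = -3724$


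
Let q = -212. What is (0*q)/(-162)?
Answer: 0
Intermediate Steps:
(0*q)/(-162) = (0*(-212))/(-162) = 0*(-1/162) = 0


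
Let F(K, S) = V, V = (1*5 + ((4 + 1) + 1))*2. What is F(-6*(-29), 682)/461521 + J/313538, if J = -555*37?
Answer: -255957727/3910928954 ≈ -0.065447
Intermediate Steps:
J = -20535
V = 22 (V = (5 + (5 + 1))*2 = (5 + 6)*2 = 11*2 = 22)
F(K, S) = 22
F(-6*(-29), 682)/461521 + J/313538 = 22/461521 - 20535/313538 = 22*(1/461521) - 20535*1/313538 = 22/461521 - 555/8474 = -255957727/3910928954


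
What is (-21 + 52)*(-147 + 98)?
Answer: -1519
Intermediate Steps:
(-21 + 52)*(-147 + 98) = 31*(-49) = -1519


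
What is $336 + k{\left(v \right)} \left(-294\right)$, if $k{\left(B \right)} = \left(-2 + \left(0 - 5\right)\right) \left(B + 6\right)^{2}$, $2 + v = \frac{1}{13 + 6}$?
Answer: $\frac{12323178}{361} \approx 34136.0$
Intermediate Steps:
$v = - \frac{37}{19}$ ($v = -2 + \frac{1}{13 + 6} = -2 + \frac{1}{19} = - \frac{37}{19} \approx -1.9474$)
$k{\left(B \right)} = - 7 \left(6 + B\right)^{2}$ ($k{\left(B \right)} = \left(-2 - 5\right) \left(6 + B\right)^{2} = - 7 \left(6 + B\right)^{2}$)
$336 + k{\left(v \right)} \left(-294\right) = 336 + - 7 \left(6 - \frac{37}{19}\right)^{2} \left(-294\right) = 336 + - 7 \left(\frac{77}{19}\right)^{2} \left(-294\right) = 336 + \left(-7\right) \frac{5929}{361} \left(-294\right) = 336 - - \frac{12201882}{361} = 336 + \frac{12201882}{361} = \frac{12323178}{361}$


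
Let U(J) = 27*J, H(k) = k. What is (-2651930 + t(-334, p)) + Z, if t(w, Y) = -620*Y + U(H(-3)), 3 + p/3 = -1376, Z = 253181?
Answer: 166110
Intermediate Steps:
p = -4137 (p = -9 + 3*(-1376) = -9 - 4128 = -4137)
t(w, Y) = -81 - 620*Y (t(w, Y) = -620*Y + 27*(-3) = -620*Y - 81 = -81 - 620*Y)
(-2651930 + t(-334, p)) + Z = (-2651930 + (-81 - 620*(-4137))) + 253181 = (-2651930 + (-81 + 2564940)) + 253181 = (-2651930 + 2564859) + 253181 = -87071 + 253181 = 166110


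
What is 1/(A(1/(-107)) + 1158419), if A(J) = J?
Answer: 107/123950832 ≈ 8.6325e-7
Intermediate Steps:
1/(A(1/(-107)) + 1158419) = 1/(1/(-107) + 1158419) = 1/(-1/107 + 1158419) = 1/(123950832/107) = 107/123950832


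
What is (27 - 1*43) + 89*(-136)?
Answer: -12120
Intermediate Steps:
(27 - 1*43) + 89*(-136) = (27 - 43) - 12104 = -16 - 12104 = -12120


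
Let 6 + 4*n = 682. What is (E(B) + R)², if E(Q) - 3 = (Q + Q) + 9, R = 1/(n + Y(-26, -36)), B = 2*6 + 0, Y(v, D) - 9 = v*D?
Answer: 1608411025/1240996 ≈ 1296.1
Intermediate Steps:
n = 169 (n = -3/2 + (¼)*682 = -3/2 + 341/2 = 169)
Y(v, D) = 9 + D*v (Y(v, D) = 9 + v*D = 9 + D*v)
B = 12 (B = 12 + 0 = 12)
R = 1/1114 (R = 1/(169 + (9 - 36*(-26))) = 1/(169 + (9 + 936)) = 1/(169 + 945) = 1/1114 ≈ 0.00089767)
E(Q) = 12 + 2*Q (E(Q) = 3 + ((Q + Q) + 9) = 3 + (2*Q + 9) = 3 + (9 + 2*Q) = 12 + 2*Q)
(E(B) + R)² = ((12 + 2*12) + 1/1114)² = ((12 + 24) + 1/1114)² = (36 + 1/1114)² = (40105/1114)² = 1608411025/1240996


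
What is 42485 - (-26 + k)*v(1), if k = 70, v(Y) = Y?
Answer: 42441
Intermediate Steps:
42485 - (-26 + k)*v(1) = 42485 - (-26 + 70) = 42485 - 44 = 42441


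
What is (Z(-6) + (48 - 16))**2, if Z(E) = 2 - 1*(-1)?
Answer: 1225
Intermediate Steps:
Z(E) = 3 (Z(E) = 2 + 1 = 3)
(Z(-6) + (48 - 16))**2 = (3 + (48 - 16))**2 = (3 + 32)**2 = 35**2 = 1225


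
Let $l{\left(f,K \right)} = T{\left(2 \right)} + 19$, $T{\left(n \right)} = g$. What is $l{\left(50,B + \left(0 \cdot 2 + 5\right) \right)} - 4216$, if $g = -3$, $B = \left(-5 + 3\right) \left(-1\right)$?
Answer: $-4200$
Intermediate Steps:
$B = 2$ ($B = \left(-2\right) \left(-1\right) = 2$)
$T{\left(n \right)} = -3$
$l{\left(f,K \right)} = 16$ ($l{\left(f,K \right)} = -3 + 19 = 16$)
$l{\left(50,B + \left(0 \cdot 2 + 5\right) \right)} - 4216 = 16 - 4216 = -4200$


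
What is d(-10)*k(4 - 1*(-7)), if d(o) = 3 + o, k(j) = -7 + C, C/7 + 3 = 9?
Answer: -245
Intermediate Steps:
C = 42 (C = -21 + 7*9 = -21 + 63 = 42)
k(j) = 35 (k(j) = -7 + 42 = 35)
d(-10)*k(4 - 1*(-7)) = (3 - 10)*35 = -7*35 = -245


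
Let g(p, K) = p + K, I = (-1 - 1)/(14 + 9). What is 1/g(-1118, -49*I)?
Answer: -23/25616 ≈ -0.00089788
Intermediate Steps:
I = -2/23 ≈ -0.086957
g(p, K) = K + p
1/g(-1118, -49*I) = 1/(-49*(-2/23) - 1118) = 1/(98/23 - 1118) = 1/(-25616/23) = -23/25616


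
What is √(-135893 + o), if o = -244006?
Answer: 3*I*√42211 ≈ 616.36*I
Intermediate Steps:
√(-135893 + o) = √(-135893 - 244006) = √(-379899) = 3*I*√42211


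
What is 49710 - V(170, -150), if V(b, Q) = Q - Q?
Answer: 49710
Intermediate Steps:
V(b, Q) = 0
49710 - V(170, -150) = 49710 - 1*0 = 49710 + 0 = 49710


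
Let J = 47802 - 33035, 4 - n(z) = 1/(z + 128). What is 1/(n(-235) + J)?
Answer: 107/1580498 ≈ 6.7700e-5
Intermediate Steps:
n(z) = 4 - 1/(128 + z) (n(z) = 4 - 1/(z + 128) = 4 - 1/(128 + z))
J = 14767
1/(n(-235) + J) = 1/((511 + 4*(-235))/(128 - 235) + 14767) = 1/((511 - 940)/(-107) + 14767) = 1/(-1/107*(-429) + 14767) = 1/(429/107 + 14767) = 1/(1580498/107) = 107/1580498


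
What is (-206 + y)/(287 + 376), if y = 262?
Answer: 56/663 ≈ 0.084465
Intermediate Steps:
(-206 + y)/(287 + 376) = (-206 + 262)/(287 + 376) = 56/663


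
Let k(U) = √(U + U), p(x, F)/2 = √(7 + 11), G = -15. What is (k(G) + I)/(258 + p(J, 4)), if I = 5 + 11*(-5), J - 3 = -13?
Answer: -1075/5541 + 25*√2/5541 - I*√15/5541 + 43*I*√30/11082 ≈ -0.18763 + 0.020554*I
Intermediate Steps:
J = -10 (J = 3 - 13 = -10)
I = -50 (I = 5 - 55 = -50)
p(x, F) = 6*√2 (p(x, F) = 2*√(7 + 11) = 2*√18 = 2*(3*√2) = 6*√2)
k(U) = √2*√U (k(U) = √(2*U) = √2*√U)
(k(G) + I)/(258 + p(J, 4)) = (√2*√(-15) - 50)/(258 + 6*√2) = (√2*(I*√15) - 50)/(258 + 6*√2) = (I*√30 - 50)/(258 + 6*√2) = (-50 + I*√30)/(258 + 6*√2)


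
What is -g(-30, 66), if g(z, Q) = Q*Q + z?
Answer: -4326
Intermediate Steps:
g(z, Q) = z + Q**2 (g(z, Q) = Q**2 + z = z + Q**2)
-g(-30, 66) = -(-30 + 66**2) = -(-30 + 4356) = -1*4326 = -4326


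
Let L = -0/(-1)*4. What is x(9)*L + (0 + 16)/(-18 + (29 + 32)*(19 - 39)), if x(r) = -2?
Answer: -8/619 ≈ -0.012924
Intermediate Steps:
L = 0 (L = -0*(-1)*4 = -5*0*4 = 0*4 = 0)
x(9)*L + (0 + 16)/(-18 + (29 + 32)*(19 - 39)) = -2*0 + (0 + 16)/(-18 + (29 + 32)*(19 - 39)) = 0 + 16/(-18 + 61*(-20)) = 0 + 16/(-18 - 1220) = 0 + 16/(-1238) = 0 + 16*(-1/1238) = 0 - 8/619 = -8/619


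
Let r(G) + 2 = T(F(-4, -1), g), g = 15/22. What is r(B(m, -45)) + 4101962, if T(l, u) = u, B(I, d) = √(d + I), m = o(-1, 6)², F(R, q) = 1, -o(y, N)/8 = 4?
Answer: 90243135/22 ≈ 4.1020e+6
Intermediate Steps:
o(y, N) = -32 (o(y, N) = -8*4 = -32)
g = 15/22 (g = 15*(1/22) = 15/22 ≈ 0.68182)
m = 1024 (m = (-32)² = 1024)
B(I, d) = √(I + d)
r(G) = -29/22 (r(G) = -2 + 15/22 = -29/22)
r(B(m, -45)) + 4101962 = -29/22 + 4101962 = 90243135/22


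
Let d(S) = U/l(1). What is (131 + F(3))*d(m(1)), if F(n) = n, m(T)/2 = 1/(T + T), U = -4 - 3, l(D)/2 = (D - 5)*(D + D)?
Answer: 469/8 ≈ 58.625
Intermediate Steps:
l(D) = 4*D*(-5 + D) (l(D) = 2*((D - 5)*(D + D)) = 2*((-5 + D)*(2*D)) = 2*(2*D*(-5 + D)) = 4*D*(-5 + D))
U = -7
m(T) = 1/T (m(T) = 2/(T + T) = 2/((2*T)) = 2*(1/(2*T)) = 1/T)
d(S) = 7/16 (d(S) = -7*1/(4*(-5 + 1)) = -7/(4*1*(-4)) = -7/(-16) = -7*(-1/16) = 7/16)
(131 + F(3))*d(m(1)) = (131 + 3)*(7/16) = 134*(7/16) = 469/8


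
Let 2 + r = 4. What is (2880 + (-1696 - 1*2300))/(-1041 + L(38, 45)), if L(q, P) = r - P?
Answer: 279/271 ≈ 1.0295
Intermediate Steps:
r = 2 (r = -2 + 4 = 2)
L(q, P) = 2 - P
(2880 + (-1696 - 1*2300))/(-1041 + L(38, 45)) = (2880 + (-1696 - 1*2300))/(-1041 + (2 - 1*45)) = (2880 + (-1696 - 2300))/(-1041 + (2 - 45)) = (2880 - 3996)/(-1041 - 43) = -1116/(-1084) = -1116*(-1/1084) = 279/271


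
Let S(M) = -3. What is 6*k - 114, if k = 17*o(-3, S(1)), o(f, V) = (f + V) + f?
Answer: -1032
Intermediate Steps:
o(f, V) = V + 2*f (o(f, V) = (V + f) + f = V + 2*f)
k = -153 (k = 17*(-3 + 2*(-3)) = 17*(-3 - 6) = 17*(-9) = -153)
6*k - 114 = 6*(-153) - 114 = -918 - 114 = -1032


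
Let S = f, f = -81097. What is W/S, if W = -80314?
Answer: 80314/81097 ≈ 0.99035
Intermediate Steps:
S = -81097
W/S = -80314/(-81097) = -80314*(-1/81097) = 80314/81097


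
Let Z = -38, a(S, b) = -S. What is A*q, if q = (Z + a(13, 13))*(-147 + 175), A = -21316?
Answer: 30439248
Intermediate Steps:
q = -1428 (q = (-38 - 1*13)*(-147 + 175) = (-38 - 13)*28 = -51*28 = -1428)
A*q = -21316*(-1428) = 30439248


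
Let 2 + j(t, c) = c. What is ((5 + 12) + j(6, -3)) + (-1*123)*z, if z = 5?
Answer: -603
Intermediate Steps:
j(t, c) = -2 + c
((5 + 12) + j(6, -3)) + (-1*123)*z = ((5 + 12) + (-2 - 3)) - 1*123*5 = (17 - 5) - 123*5 = 12 - 615 = -603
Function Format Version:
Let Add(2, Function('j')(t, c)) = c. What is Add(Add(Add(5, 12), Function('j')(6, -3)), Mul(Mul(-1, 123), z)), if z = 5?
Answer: -603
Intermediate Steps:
Function('j')(t, c) = Add(-2, c)
Add(Add(Add(5, 12), Function('j')(6, -3)), Mul(Mul(-1, 123), z)) = Add(Add(Add(5, 12), Add(-2, -3)), Mul(Mul(-1, 123), 5)) = Add(Add(17, -5), Mul(-123, 5)) = Add(12, -615) = -603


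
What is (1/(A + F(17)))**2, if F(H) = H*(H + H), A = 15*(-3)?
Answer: 1/284089 ≈ 3.5200e-6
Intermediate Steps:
A = -45
F(H) = 2*H**2 (F(H) = H*(2*H) = 2*H**2)
(1/(A + F(17)))**2 = (1/(-45 + 2*17**2))**2 = (1/(-45 + 2*289))**2 = (1/(-45 + 578))**2 = (1/533)**2 = 1/284089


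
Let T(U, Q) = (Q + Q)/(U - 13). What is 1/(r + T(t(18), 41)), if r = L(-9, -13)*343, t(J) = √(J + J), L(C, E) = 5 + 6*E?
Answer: -7/175355 ≈ -3.9919e-5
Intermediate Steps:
t(J) = √2*√J (t(J) = √(2*J) = √2*√J)
r = -25039 (r = (5 + 6*(-13))*343 = (5 - 78)*343 = -73*343 = -25039)
T(U, Q) = 2*Q/(-13 + U) (T(U, Q) = (2*Q)/(-13 + U) = 2*Q/(-13 + U))
1/(r + T(t(18), 41)) = 1/(-25039 + 2*41/(-13 + √2*√18)) = 1/(-25039 + 2*41/(-13 + √2*(3*√2))) = 1/(-25039 + 2*41/(-13 + 6)) = 1/(-25039 + 2*41/(-7)) = 1/(-25039 + 2*41*(-⅐)) = 1/(-25039 - 82/7) = 1/(-175355/7) = -7/175355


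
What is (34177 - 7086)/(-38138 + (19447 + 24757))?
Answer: 27091/6066 ≈ 4.4660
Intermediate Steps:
(34177 - 7086)/(-38138 + (19447 + 24757)) = 27091/(-38138 + 44204) = 27091/6066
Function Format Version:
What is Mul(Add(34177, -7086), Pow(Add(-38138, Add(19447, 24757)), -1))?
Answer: Rational(27091, 6066) ≈ 4.4660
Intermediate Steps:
Mul(Add(34177, -7086), Pow(Add(-38138, Add(19447, 24757)), -1)) = Mul(27091, Pow(Add(-38138, 44204), -1)) = Mul(27091, Pow(6066, -1)) = Mul(27091, Rational(1, 6066)) = Rational(27091, 6066)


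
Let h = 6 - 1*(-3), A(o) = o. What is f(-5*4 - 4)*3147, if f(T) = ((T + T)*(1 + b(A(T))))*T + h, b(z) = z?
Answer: -83354589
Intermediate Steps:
h = 9 (h = 6 + 3 = 9)
f(T) = 9 + 2*T²*(1 + T) (f(T) = ((T + T)*(1 + T))*T + 9 = ((2*T)*(1 + T))*T + 9 = (2*T*(1 + T))*T + 9 = 2*T²*(1 + T) + 9 = 9 + 2*T²*(1 + T))
f(-5*4 - 4)*3147 = (9 + 2*(-5*4 - 4)² + 2*(-5*4 - 4)³)*3147 = (9 + 2*(-20 - 4)² + 2*(-20 - 4)³)*3147 = (9 + 2*(-24)² + 2*(-24)³)*3147 = (9 + 2*576 + 2*(-13824))*3147 = (9 + 1152 - 27648)*3147 = -26487*3147 = -83354589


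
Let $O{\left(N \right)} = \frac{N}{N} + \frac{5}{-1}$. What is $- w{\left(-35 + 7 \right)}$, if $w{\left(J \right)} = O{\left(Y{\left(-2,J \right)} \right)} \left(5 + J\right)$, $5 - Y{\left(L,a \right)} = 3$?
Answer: $-92$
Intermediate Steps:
$Y{\left(L,a \right)} = 2$ ($Y{\left(L,a \right)} = 5 - 3 = 2$)
$O{\left(N \right)} = -4$ ($O{\left(N \right)} = 1 + 5 \left(-1\right) = 1 - 5 = -4$)
$w{\left(J \right)} = -20 - 4 J$ ($w{\left(J \right)} = - 4 \left(5 + J\right) = -20 - 4 J$)
$- w{\left(-35 + 7 \right)} = - (-20 - 4 \left(-35 + 7\right)) = - (-20 - -112) = - (-20 + 112) = \left(-1\right) 92 = -92$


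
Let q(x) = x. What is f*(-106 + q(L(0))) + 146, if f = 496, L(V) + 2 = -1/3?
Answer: -160762/3 ≈ -53587.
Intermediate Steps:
L(V) = -7/3 (L(V) = -2 - 1/3 = -7/3)
f*(-106 + q(L(0))) + 146 = 496*(-106 - 7/3) + 146 = 496*(-325/3) + 146 = -161200/3 + 146 = -160762/3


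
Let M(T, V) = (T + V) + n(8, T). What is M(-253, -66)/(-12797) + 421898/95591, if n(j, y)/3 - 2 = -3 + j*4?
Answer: 5420632272/1223278027 ≈ 4.4312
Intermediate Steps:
n(j, y) = -3 + 12*j (n(j, y) = 6 + 3*(-3 + j*4) = 6 + 3*(-3 + 4*j) = 6 + (-9 + 12*j) = -3 + 12*j)
M(T, V) = 93 + T + V (M(T, V) = (T + V) + (-3 + 12*8) = (T + V) + (-3 + 96) = (T + V) + 93 = 93 + T + V)
M(-253, -66)/(-12797) + 421898/95591 = (93 - 253 - 66)/(-12797) + 421898/95591 = -226*(-1/12797) + 421898*(1/95591) = 226/12797 + 421898/95591 = 5420632272/1223278027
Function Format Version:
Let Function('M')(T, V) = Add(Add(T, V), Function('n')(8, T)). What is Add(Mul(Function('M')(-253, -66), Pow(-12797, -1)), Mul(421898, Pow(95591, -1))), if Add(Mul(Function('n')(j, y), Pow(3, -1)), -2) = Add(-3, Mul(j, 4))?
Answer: Rational(5420632272, 1223278027) ≈ 4.4312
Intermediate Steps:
Function('n')(j, y) = Add(-3, Mul(12, j)) (Function('n')(j, y) = Add(6, Mul(3, Add(-3, Mul(j, 4)))) = Add(6, Mul(3, Add(-3, Mul(4, j)))) = Add(6, Add(-9, Mul(12, j))) = Add(-3, Mul(12, j)))
Function('M')(T, V) = Add(93, T, V) (Function('M')(T, V) = Add(Add(T, V), Add(-3, Mul(12, 8))) = Add(Add(T, V), Add(-3, 96)) = Add(Add(T, V), 93) = Add(93, T, V))
Add(Mul(Function('M')(-253, -66), Pow(-12797, -1)), Mul(421898, Pow(95591, -1))) = Add(Mul(Add(93, -253, -66), Pow(-12797, -1)), Mul(421898, Pow(95591, -1))) = Add(Mul(-226, Rational(-1, 12797)), Mul(421898, Rational(1, 95591))) = Add(Rational(226, 12797), Rational(421898, 95591)) = Rational(5420632272, 1223278027)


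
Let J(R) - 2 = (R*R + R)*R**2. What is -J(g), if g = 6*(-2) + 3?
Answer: -5834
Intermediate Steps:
g = -9 (g = -12 + 3 = -9)
J(R) = 2 + R**2*(R + R**2) (J(R) = 2 + (R*R + R)*R**2 = 2 + (R**2 + R)*R**2 = 2 + (R + R**2)*R**2 = 2 + R**2*(R + R**2))
-J(g) = -(2 + (-9)**3 + (-9)**4) = -(2 - 729 + 6561) = -1*5834 = -5834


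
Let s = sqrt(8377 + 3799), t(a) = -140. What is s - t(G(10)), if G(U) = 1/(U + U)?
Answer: 140 + 4*sqrt(761) ≈ 250.34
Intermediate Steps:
G(U) = 1/(2*U)
s = 4*sqrt(761) (s = sqrt(12176) = 4*sqrt(761) ≈ 110.34)
s - t(G(10)) = 4*sqrt(761) - 1*(-140) = 4*sqrt(761) + 140 = 140 + 4*sqrt(761)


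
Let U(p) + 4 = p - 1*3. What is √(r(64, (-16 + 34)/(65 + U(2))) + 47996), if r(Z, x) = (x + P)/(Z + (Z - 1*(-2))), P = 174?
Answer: √811155059/130 ≈ 219.08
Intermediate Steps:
U(p) = -7 + p (U(p) = -4 + (p - 1*3) = -4 + (p - 3) = -4 + (-3 + p) = -7 + p)
r(Z, x) = (174 + x)/(2 + 2*Z) (r(Z, x) = (x + 174)/(Z + (Z - 1*(-2))) = (174 + x)/(Z + (Z + 2)) = (174 + x)/(Z + (2 + Z)) = (174 + x)/(2 + 2*Z))
√(r(64, (-16 + 34)/(65 + U(2))) + 47996) = √((174 + (-16 + 34)/(65 + (-7 + 2)))/(2*(1 + 64)) + 47996) = √((½)*(174 + 18/(65 - 5))/65 + 47996) = √((½)*(1/65)*(174 + 18/60) + 47996) = √((½)*(1/65)*(174 + 18*(1/60)) + 47996) = √((½)*(1/65)*(174 + 3/10) + 47996) = √((½)*(1/65)*(1743/10) + 47996) = √(1743/1300 + 47996) = √(62396543/1300) = √811155059/130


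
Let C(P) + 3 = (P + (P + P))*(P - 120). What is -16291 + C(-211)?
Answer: 193229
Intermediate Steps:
C(P) = -3 + 3*P*(-120 + P) (C(P) = -3 + (P + (P + P))*(P - 120) = -3 + (P + 2*P)*(-120 + P) = -3 + (3*P)*(-120 + P) = -3 + 3*P*(-120 + P))
-16291 + C(-211) = -16291 + (-3 - 360*(-211) + 3*(-211)**2) = -16291 + (-3 + 75960 + 3*44521) = -16291 + (-3 + 75960 + 133563) = -16291 + 209520 = 193229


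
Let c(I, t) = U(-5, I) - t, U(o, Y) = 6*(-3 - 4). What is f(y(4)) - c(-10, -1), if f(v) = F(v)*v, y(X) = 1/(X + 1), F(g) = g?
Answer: 1026/25 ≈ 41.040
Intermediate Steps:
U(o, Y) = -42 (U(o, Y) = 6*(-7) = -42)
y(X) = 1/(1 + X)
c(I, t) = -42 - t
f(v) = v**2 (f(v) = v*v = v**2)
f(y(4)) - c(-10, -1) = (1/(1 + 4))**2 - (-42 - 1*(-1)) = (1/5)**2 - (-42 + 1) = (1/5)**2 - 1*(-41) = 1/25 + 41 = 1026/25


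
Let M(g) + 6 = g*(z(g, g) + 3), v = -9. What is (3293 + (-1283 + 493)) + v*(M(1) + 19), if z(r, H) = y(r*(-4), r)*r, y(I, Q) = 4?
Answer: 2323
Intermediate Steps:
z(r, H) = 4*r
M(g) = -6 + g*(3 + 4*g) (M(g) = -6 + g*(4*g + 3) = -6 + g*(3 + 4*g))
(3293 + (-1283 + 493)) + v*(M(1) + 19) = (3293 + (-1283 + 493)) - 9*((-6 + 3*1 + 4*1²) + 19) = (3293 - 790) - 9*((-6 + 3 + 4*1) + 19) = 2503 - 9*((-6 + 3 + 4) + 19) = 2503 - 9*(1 + 19) = 2503 - 9*20 = 2503 - 180 = 2323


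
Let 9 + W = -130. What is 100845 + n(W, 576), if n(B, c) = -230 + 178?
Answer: 100793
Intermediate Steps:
W = -139 (W = -9 - 130 = -139)
n(B, c) = -52
100845 + n(W, 576) = 100845 - 52 = 100793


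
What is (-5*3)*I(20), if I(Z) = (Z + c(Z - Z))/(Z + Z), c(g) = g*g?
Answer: -15/2 ≈ -7.5000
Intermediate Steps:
c(g) = g²
I(Z) = ½ (I(Z) = (Z + (Z - Z)²)/(Z + Z) = (Z + 0²)/((2*Z)) = (Z + 0)*(1/(2*Z)) = Z*(1/(2*Z)) = ½)
(-5*3)*I(20) = -5*3*(½) = -15*½ = -15/2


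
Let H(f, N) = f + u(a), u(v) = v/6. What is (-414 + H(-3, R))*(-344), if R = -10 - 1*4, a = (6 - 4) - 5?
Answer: 143620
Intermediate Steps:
a = -3 (a = 2 - 5 = -3)
R = -14 (R = -10 - 4 = -14)
u(v) = v/6 (u(v) = v*(⅙) = v/6)
H(f, N) = -½ + f (H(f, N) = f + (⅙)*(-3) = f - ½ = -½ + f)
(-414 + H(-3, R))*(-344) = (-414 + (-½ - 3))*(-344) = (-414 - 7/2)*(-344) = -835/2*(-344) = 143620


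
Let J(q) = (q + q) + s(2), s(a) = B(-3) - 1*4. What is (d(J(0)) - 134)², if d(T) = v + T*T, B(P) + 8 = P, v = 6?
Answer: 9409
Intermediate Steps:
B(P) = -8 + P
s(a) = -15 (s(a) = (-8 - 3) - 1*4 = -11 - 4 = -15)
J(q) = -15 + 2*q (J(q) = (q + q) - 15 = 2*q - 15 = -15 + 2*q)
d(T) = 6 + T² (d(T) = 6 + T*T = 6 + T²)
(d(J(0)) - 134)² = ((6 + (-15 + 2*0)²) - 134)² = ((6 + (-15 + 0)²) - 134)² = ((6 + (-15)²) - 134)² = ((6 + 225) - 134)² = (231 - 134)² = 97² = 9409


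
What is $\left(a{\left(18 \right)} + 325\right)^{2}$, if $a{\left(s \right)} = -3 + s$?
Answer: $115600$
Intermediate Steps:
$\left(a{\left(18 \right)} + 325\right)^{2} = \left(\left(-3 + 18\right) + 325\right)^{2} = \left(15 + 325\right)^{2} = 340^{2} = 115600$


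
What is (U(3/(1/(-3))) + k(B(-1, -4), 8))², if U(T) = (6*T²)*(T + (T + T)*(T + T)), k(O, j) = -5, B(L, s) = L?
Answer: 23435017225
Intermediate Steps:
U(T) = 6*T²*(T + 4*T²) (U(T) = (6*T²)*(T + (2*T)*(2*T)) = (6*T²)*(T + 4*T²) = 6*T²*(T + 4*T²))
(U(3/(1/(-3))) + k(B(-1, -4), 8))² = ((3/(1/(-3)))³*(6 + 24*(3/(1/(-3)))) - 5)² = ((3/(-⅓))³*(6 + 24*(3/(-⅓))) - 5)² = ((3*(-3))³*(6 + 24*(3*(-3))) - 5)² = ((-9)³*(6 + 24*(-9)) - 5)² = (-729*(6 - 216) - 5)² = (-729*(-210) - 5)² = (153090 - 5)² = 153085² = 23435017225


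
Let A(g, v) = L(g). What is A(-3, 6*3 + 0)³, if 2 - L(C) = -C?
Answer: -1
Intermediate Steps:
L(C) = 2 + C (L(C) = 2 - (-1)*C = 2 + C)
A(g, v) = 2 + g
A(-3, 6*3 + 0)³ = (2 - 3)³ = (-1)³ = -1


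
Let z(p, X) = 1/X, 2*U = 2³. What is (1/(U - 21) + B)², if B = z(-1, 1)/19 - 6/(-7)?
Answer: 3701776/5112121 ≈ 0.72412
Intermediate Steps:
U = 4 (U = (½)*2³ = (½)*8 = 4)
B = 121/133 (B = 1/(1*19) - 6/(-7) = 1*(1/19) - 6*(-⅐) = 1/19 + 6/7 = 121/133 ≈ 0.90977)
(1/(U - 21) + B)² = (1/(4 - 21) + 121/133)² = (1/(-17) + 121/133)² = (-1/17 + 121/133)² = (1924/2261)² = 3701776/5112121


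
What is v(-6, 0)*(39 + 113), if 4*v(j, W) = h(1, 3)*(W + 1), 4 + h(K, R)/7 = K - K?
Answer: -1064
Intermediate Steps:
h(K, R) = -28 (h(K, R) = -28 + 7*(K - K) = -28 + 7*0 = -28 + 0 = -28)
v(j, W) = -7 - 7*W (v(j, W) = (-28*(W + 1))/4 = (-28*(1 + W))/4 = (-28 - 28*W)/4 = -7 - 7*W)
v(-6, 0)*(39 + 113) = (-7 - 7*0)*(39 + 113) = (-7 + 0)*152 = -7*152 = -1064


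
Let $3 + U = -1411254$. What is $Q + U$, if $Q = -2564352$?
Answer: $-3975609$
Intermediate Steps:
$U = -1411257$ ($U = -3 - 1411254 = -1411257$)
$Q + U = -2564352 - 1411257 = -3975609$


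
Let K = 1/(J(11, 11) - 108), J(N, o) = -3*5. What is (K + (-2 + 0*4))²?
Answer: 61009/15129 ≈ 4.0326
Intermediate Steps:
J(N, o) = -15
K = -1/123 (K = 1/(-15 - 108) = 1/(-123) = -1/123 ≈ -0.0081301)
(K + (-2 + 0*4))² = (-1/123 + (-2 + 0*4))² = (-1/123 + (-2 + 0))² = (-1/123 - 2)² = (-247/123)² = 61009/15129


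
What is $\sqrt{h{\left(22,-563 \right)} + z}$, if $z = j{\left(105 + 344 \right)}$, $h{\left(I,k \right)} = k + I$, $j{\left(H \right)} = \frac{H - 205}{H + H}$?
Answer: $\frac{i \sqrt{109011363}}{449} \approx 23.254 i$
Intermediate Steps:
$j{\left(H \right)} = \frac{-205 + H}{2 H}$
$h{\left(I,k \right)} = I + k$
$z = \frac{122}{449}$ ($z = \frac{-205 + \left(105 + 344\right)}{2 \left(105 + 344\right)} = \frac{-205 + 449}{2 \cdot 449} = \frac{1}{2} \cdot \frac{1}{449} \cdot 244 = \frac{122}{449} \approx 0.27171$)
$\sqrt{h{\left(22,-563 \right)} + z} = \sqrt{\left(22 - 563\right) + \frac{122}{449}} = \sqrt{-541 + \frac{122}{449}} = \sqrt{- \frac{242787}{449}} = \frac{i \sqrt{109011363}}{449}$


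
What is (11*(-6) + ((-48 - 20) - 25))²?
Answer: 25281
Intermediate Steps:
(11*(-6) + ((-48 - 20) - 25))² = (-66 + (-68 - 25))² = (-66 - 93)² = (-159)² = 25281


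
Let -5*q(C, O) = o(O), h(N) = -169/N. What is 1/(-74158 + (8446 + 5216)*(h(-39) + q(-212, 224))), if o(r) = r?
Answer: -5/3135068 ≈ -1.5949e-6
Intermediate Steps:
q(C, O) = -O/5
1/(-74158 + (8446 + 5216)*(h(-39) + q(-212, 224))) = 1/(-74158 + (8446 + 5216)*(-169/(-39) - 1/5*224)) = 1/(-74158 + 13662*(-169*(-1/39) - 224/5)) = 1/(-74158 + 13662*(13/3 - 224/5)) = 1/(-74158 + 13662*(-607/15)) = 1/(-74158 - 2764278/5) = 1/(-3135068/5) = -5/3135068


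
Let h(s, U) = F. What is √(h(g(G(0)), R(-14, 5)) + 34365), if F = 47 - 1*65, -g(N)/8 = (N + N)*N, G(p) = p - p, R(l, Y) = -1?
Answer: 107*√3 ≈ 185.33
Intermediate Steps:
G(p) = 0
g(N) = -16*N² (g(N) = -8*(N + N)*N = -8*2*N*N = -16*N²)
F = -18 (F = 47 - 65 = -18)
h(s, U) = -18
√(h(g(G(0)), R(-14, 5)) + 34365) = √(-18 + 34365) = √34347 = 107*√3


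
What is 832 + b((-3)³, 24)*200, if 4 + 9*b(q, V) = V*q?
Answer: -122912/9 ≈ -13657.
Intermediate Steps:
b(q, V) = -4/9 + V*q/9 (b(q, V) = -4/9 + (V*q)/9 = -4/9 + V*q/9)
832 + b((-3)³, 24)*200 = 832 + (-4/9 + (⅑)*24*(-3)³)*200 = 832 + (-4/9 + (⅑)*24*(-27))*200 = 832 + (-4/9 - 72)*200 = 832 - 652/9*200 = 832 - 130400/9 = -122912/9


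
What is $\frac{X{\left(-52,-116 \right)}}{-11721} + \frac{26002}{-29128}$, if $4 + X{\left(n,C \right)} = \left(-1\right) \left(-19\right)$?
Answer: $- \frac{50867727}{56901548} \approx -0.89396$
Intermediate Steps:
$X{\left(n,C \right)} = 15$ ($X{\left(n,C \right)} = -4 - -19 = -4 + 19 = 15$)
$\frac{X{\left(-52,-116 \right)}}{-11721} + \frac{26002}{-29128} = \frac{15}{-11721} + \frac{26002}{-29128} = 15 \left(- \frac{1}{11721}\right) + 26002 \left(- \frac{1}{29128}\right) = - \frac{5}{3907} - \frac{13001}{14564} = - \frac{50867727}{56901548}$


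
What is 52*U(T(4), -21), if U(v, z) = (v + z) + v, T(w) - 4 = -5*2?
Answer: -1716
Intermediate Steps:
T(w) = -6 (T(w) = 4 - 5*2 = 4 - 10 = -6)
U(v, z) = z + 2*v
52*U(T(4), -21) = 52*(-21 + 2*(-6)) = 52*(-21 - 12) = 52*(-33) = -1716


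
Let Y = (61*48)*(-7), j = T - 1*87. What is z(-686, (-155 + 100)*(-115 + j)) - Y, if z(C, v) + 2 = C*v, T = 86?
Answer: -4356186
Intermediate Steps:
j = -1 (j = 86 - 1*87 = 86 - 87 = -1)
z(C, v) = -2 + C*v
Y = -20496 (Y = 2928*(-7) = -20496)
z(-686, (-155 + 100)*(-115 + j)) - Y = (-2 - 686*(-155 + 100)*(-115 - 1)) - 1*(-20496) = (-2 - (-37730)*(-116)) + 20496 = (-2 - 686*6380) + 20496 = (-2 - 4376680) + 20496 = -4376682 + 20496 = -4356186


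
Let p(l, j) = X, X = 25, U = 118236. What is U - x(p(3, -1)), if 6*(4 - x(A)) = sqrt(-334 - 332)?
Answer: 118232 + I*sqrt(74)/2 ≈ 1.1823e+5 + 4.3012*I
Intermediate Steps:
p(l, j) = 25
x(A) = 4 - I*sqrt(74)/2 (x(A) = 4 - sqrt(-334 - 332)/6 = 4 - I*sqrt(74)/2)
U - x(p(3, -1)) = 118236 - (4 - I*sqrt(74)/2) = 118236 + (-4 + I*sqrt(74)/2) = 118232 + I*sqrt(74)/2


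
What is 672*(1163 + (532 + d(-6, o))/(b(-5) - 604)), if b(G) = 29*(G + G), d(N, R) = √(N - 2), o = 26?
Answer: 116389280/149 - 224*I*√2/149 ≈ 7.8114e+5 - 2.1261*I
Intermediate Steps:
d(N, R) = √(-2 + N)
b(G) = 58*G (b(G) = 29*(2*G) = 58*G)
672*(1163 + (532 + d(-6, o))/(b(-5) - 604)) = 672*(1163 + (532 + √(-2 - 6))/(58*(-5) - 604)) = 672*(1163 + (532 + √(-8))/(-290 - 604)) = 672*(1163 + (532 + 2*I*√2)/(-894)) = 672*(1163 + (532 + 2*I*√2)*(-1/894)) = 672*(1163 + (-266/447 - I*√2/447)) = 672*(519595/447 - I*√2/447) = 116389280/149 - 224*I*√2/149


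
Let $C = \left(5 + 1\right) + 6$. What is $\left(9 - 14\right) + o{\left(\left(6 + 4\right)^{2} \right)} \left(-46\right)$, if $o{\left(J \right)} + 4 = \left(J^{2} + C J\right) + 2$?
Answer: $-515113$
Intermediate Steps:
$C = 12$ ($C = 6 + 6 = 12$)
$o{\left(J \right)} = -2 + J^{2} + 12 J$ ($o{\left(J \right)} = -4 + \left(\left(J^{2} + 12 J\right) + 2\right) = -4 + \left(2 + J^{2} + 12 J\right) = -2 + J^{2} + 12 J$)
$\left(9 - 14\right) + o{\left(\left(6 + 4\right)^{2} \right)} \left(-46\right) = \left(9 - 14\right) + \left(-2 + \left(\left(6 + 4\right)^{2}\right)^{2} + 12 \left(6 + 4\right)^{2}\right) \left(-46\right) = \left(9 - 14\right) + \left(-2 + \left(10^{2}\right)^{2} + 12 \cdot 10^{2}\right) \left(-46\right) = -5 + \left(-2 + 100^{2} + 12 \cdot 100\right) \left(-46\right) = -5 + \left(-2 + 10000 + 1200\right) \left(-46\right) = -5 + 11198 \left(-46\right) = -5 - 515108 = -515113$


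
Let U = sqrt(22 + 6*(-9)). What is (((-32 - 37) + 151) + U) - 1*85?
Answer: -3 + 4*I*sqrt(2) ≈ -3.0 + 5.6569*I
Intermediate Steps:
U = 4*I*sqrt(2) (U = sqrt(22 - 54) = sqrt(-32) = 4*I*sqrt(2) ≈ 5.6569*I)
(((-32 - 37) + 151) + U) - 1*85 = (((-32 - 37) + 151) + 4*I*sqrt(2)) - 1*85 = ((-69 + 151) + 4*I*sqrt(2)) - 85 = (82 + 4*I*sqrt(2)) - 85 = -3 + 4*I*sqrt(2)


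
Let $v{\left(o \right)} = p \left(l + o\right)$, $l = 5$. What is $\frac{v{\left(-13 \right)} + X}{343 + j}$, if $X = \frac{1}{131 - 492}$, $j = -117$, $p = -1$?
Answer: $\frac{2887}{81586} \approx 0.035386$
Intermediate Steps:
$X = - \frac{1}{361}$ ($X = \frac{1}{-361} = - \frac{1}{361} \approx -0.0027701$)
$v{\left(o \right)} = -5 - o$ ($v{\left(o \right)} = - (5 + o) = -5 - o$)
$\frac{v{\left(-13 \right)} + X}{343 + j} = \frac{\left(-5 - -13\right) - \frac{1}{361}}{343 - 117} = \frac{\left(-5 + 13\right) - \frac{1}{361}}{226} = \left(8 - \frac{1}{361}\right) \frac{1}{226} = \frac{2887}{361} \cdot \frac{1}{226} = \frac{2887}{81586}$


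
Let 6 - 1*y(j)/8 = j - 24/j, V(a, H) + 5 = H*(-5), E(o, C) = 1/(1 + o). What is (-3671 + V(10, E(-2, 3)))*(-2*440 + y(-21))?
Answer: 17297752/7 ≈ 2.4711e+6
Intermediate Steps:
V(a, H) = -5 - 5*H (V(a, H) = -5 + H*(-5) = -5 - 5*H)
y(j) = 48 - 8*j + 192/j (y(j) = 48 - 8*(j - 24/j) = 48 + (-8*j + 192/j) = 48 - 8*j + 192/j)
(-3671 + V(10, E(-2, 3)))*(-2*440 + y(-21)) = (-3671 + (-5 - 5/(1 - 2)))*(-2*440 + (48 - 8*(-21) + 192/(-21))) = (-3671 + (-5 - 5/(-1)))*(-880 + (48 + 168 + 192*(-1/21))) = (-3671 + (-5 - 5*(-1)))*(-880 + (48 + 168 - 64/7)) = (-3671 + (-5 + 5))*(-880 + 1448/7) = (-3671 + 0)*(-4712/7) = -3671*(-4712/7) = 17297752/7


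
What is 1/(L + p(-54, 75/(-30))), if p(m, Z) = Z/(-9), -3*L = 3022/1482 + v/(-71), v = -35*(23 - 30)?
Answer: 315666/236213 ≈ 1.3364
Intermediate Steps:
v = 245 (v = -35*(-7) = 245)
L = 74264/157833 (L = -(3022/1482 + 245/(-71))/3 = -(3022*(1/1482) + 245*(-1/71))/3 = -(1511/741 - 245/71)/3 = -1/3*(-74264/52611) = 74264/157833 ≈ 0.47052)
p(m, Z) = -Z/9 (p(m, Z) = Z*(-1/9) = -Z/9)
1/(L + p(-54, 75/(-30))) = 1/(74264/157833 - 25/(3*(-30))) = 1/(74264/157833 - 25*(-1)/(3*30)) = 1/(74264/157833 - 1/9*(-5/2)) = 1/(74264/157833 + 5/18) = 1/(236213/315666) = 315666/236213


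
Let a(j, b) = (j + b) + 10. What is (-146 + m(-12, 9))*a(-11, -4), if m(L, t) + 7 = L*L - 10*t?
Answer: 495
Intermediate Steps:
m(L, t) = -7 + L**2 - 10*t (m(L, t) = -7 + (L*L - 10*t) = -7 + (L**2 - 10*t) = -7 + L**2 - 10*t)
a(j, b) = 10 + b + j (a(j, b) = (b + j) + 10 = 10 + b + j)
(-146 + m(-12, 9))*a(-11, -4) = (-146 + (-7 + (-12)**2 - 10*9))*(10 - 4 - 11) = (-146 + (-7 + 144 - 90))*(-5) = (-146 + 47)*(-5) = -99*(-5) = 495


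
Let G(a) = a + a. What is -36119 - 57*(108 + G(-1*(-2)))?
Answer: -42503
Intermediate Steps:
G(a) = 2*a
-36119 - 57*(108 + G(-1*(-2))) = -36119 - 57*(108 + 2*(-1*(-2))) = -36119 - 57*(108 + 2*2) = -36119 - 57*(108 + 4) = -36119 - 57*112 = -36119 - 6384 = -42503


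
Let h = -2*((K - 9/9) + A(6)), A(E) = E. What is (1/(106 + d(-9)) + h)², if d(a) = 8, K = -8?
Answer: 469225/12996 ≈ 36.105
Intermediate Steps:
h = 6 (h = -2*((-8 - 9/9) + 6) = -2*((-8 - 9*⅑) + 6) = -2*((-8 - 1) + 6) = -2*(-9 + 6) = -2*(-3) = 6)
(1/(106 + d(-9)) + h)² = (1/(106 + 8) + 6)² = (1/114 + 6)² = (685/114)² = 469225/12996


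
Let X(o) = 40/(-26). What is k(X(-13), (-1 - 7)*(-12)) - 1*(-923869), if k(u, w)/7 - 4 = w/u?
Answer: 4617301/5 ≈ 9.2346e+5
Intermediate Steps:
X(o) = -20/13 (X(o) = 40*(-1/26) = -20/13)
k(u, w) = 28 + 7*w/u (k(u, w) = 28 + 7*(w/u) = 28 + 7*w/u)
k(X(-13), (-1 - 7)*(-12)) - 1*(-923869) = (28 + 7*((-1 - 7)*(-12))/(-20/13)) - 1*(-923869) = (28 + 7*(-8*(-12))*(-13/20)) + 923869 = (28 + 7*96*(-13/20)) + 923869 = (28 - 2184/5) + 923869 = -2044/5 + 923869 = 4617301/5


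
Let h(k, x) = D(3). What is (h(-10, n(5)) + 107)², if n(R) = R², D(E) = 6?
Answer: 12769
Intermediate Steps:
h(k, x) = 6
(h(-10, n(5)) + 107)² = (6 + 107)² = 113² = 12769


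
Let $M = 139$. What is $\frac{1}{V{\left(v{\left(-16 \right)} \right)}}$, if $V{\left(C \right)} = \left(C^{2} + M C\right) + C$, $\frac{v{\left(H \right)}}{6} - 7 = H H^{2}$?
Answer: $\frac{1}{598482396} \approx 1.6709 \cdot 10^{-9}$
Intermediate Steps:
$v{\left(H \right)} = 42 + 6 H^{3}$ ($v{\left(H \right)} = 42 + 6 H H^{2} = 42 + 6 H^{3}$)
$V{\left(C \right)} = C^{2} + 140 C$ ($V{\left(C \right)} = \left(C^{2} + 139 C\right) + C = C^{2} + 140 C$)
$\frac{1}{V{\left(v{\left(-16 \right)} \right)}} = \frac{1}{\left(42 + 6 \left(-16\right)^{3}\right) \left(140 + \left(42 + 6 \left(-16\right)^{3}\right)\right)} = \frac{1}{\left(42 + 6 \left(-4096\right)\right) \left(140 + \left(42 + 6 \left(-4096\right)\right)\right)} = \frac{1}{\left(42 - 24576\right) \left(140 + \left(42 - 24576\right)\right)} = \frac{1}{\left(-24534\right) \left(140 - 24534\right)} = \frac{1}{\left(-24534\right) \left(-24394\right)} = \frac{1}{598482396}$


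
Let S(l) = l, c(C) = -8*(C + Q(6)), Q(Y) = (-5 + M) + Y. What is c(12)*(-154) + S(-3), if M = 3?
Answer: 19709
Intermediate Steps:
Q(Y) = -2 + Y (Q(Y) = (-5 + 3) + Y = -2 + Y)
c(C) = -32 - 8*C (c(C) = -8*(C + (-2 + 6)) = -8*(C + 4) = -8*(4 + C) = -32 - 8*C)
c(12)*(-154) + S(-3) = (-32 - 8*12)*(-154) - 3 = (-32 - 96)*(-154) - 3 = -128*(-154) - 3 = 19712 - 3 = 19709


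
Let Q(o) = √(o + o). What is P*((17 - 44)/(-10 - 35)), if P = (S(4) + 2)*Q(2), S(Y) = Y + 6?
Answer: 72/5 ≈ 14.400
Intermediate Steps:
Q(o) = √2*√o (Q(o) = √(2*o) = √2*√o)
S(Y) = 6 + Y
P = 24 (P = ((6 + 4) + 2)*(√2*√2) = (10 + 2)*2 = 12*2 = 24)
P*((17 - 44)/(-10 - 35)) = 24*((17 - 44)/(-10 - 35)) = 24*(-27/(-45)) = 24*(-27*(-1/45)) = 24*(⅗) = 72/5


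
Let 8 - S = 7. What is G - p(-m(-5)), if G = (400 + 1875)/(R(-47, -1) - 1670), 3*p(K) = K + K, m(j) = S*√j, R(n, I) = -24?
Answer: -325/242 + 2*I*√5/3 ≈ -1.343 + 1.4907*I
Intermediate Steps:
S = 1 (S = 8 - 1*7 = 8 - 7 = 1)
m(j) = √j (m(j) = 1*√j = √j)
p(K) = 2*K/3 (p(K) = (K + K)/3 = (2*K)/3 = 2*K/3)
G = -325/242 (G = (400 + 1875)/(-24 - 1670) = 2275/(-1694) = 2275*(-1/1694) = -325/242 ≈ -1.3430)
G - p(-m(-5)) = -325/242 - 2*(-√(-5))/3 = -325/242 - 2*(-I*√5)/3 = -325/242 - (-2)*I*√5/3 = -325/242 + 2*I*√5/3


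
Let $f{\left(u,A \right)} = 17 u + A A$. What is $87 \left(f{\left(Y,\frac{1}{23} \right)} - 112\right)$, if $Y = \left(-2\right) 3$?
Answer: $- \frac{9848835}{529} \approx -18618.0$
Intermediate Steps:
$Y = -6$
$f{\left(u,A \right)} = A^{2} + 17 u$ ($f{\left(u,A \right)} = 17 u + A^{2} = A^{2} + 17 u$)
$87 \left(f{\left(Y,\frac{1}{23} \right)} - 112\right) = 87 \left(\left(\left(\frac{1}{23}\right)^{2} + 17 \left(-6\right)\right) - 112\right) = 87 \left(\left(\left(\frac{1}{23}\right)^{2} - 102\right) - 112\right) = 87 \left(\left(\frac{1}{529} - 102\right) - 112\right) = 87 \left(- \frac{53957}{529} - 112\right) = 87 \left(- \frac{113205}{529}\right) = - \frac{9848835}{529}$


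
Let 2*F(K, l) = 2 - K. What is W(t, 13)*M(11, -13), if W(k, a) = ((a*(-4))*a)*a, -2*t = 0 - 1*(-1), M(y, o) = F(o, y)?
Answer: -65910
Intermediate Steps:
F(K, l) = 1 - K/2 (F(K, l) = (2 - K)/2 = 1 - K/2)
M(y, o) = 1 - o/2
t = -½ (t = -(0 - 1*(-1))/2 = -(0 + 1)/2 = -½*1 = -½ ≈ -0.50000)
W(k, a) = -4*a³ (W(k, a) = ((-4*a)*a)*a = (-4*a²)*a = -4*a³)
W(t, 13)*M(11, -13) = (-4*13³)*(1 - ½*(-13)) = (-4*2197)*(1 + 13/2) = -8788*15/2 = -65910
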